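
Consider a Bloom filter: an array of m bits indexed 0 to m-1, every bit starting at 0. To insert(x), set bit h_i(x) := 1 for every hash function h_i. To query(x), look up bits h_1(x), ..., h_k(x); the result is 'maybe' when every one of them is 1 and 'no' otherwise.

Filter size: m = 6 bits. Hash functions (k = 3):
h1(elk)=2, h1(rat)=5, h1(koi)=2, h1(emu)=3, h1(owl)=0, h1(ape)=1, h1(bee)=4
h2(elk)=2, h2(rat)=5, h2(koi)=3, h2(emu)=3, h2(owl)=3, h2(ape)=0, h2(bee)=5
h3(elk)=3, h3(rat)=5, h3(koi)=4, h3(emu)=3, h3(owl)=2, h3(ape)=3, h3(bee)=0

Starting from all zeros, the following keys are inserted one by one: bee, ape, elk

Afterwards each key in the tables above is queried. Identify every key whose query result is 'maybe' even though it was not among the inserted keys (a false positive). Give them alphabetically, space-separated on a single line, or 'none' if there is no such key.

Start: bits=000000
After insert 'bee': sets bits 0 4 5 -> bits=100011
After insert 'ape': sets bits 0 1 3 -> bits=110111
After insert 'elk': sets bits 2 3 -> bits=111111
Not inserted: emu koi owl rat — query each against bits=111111:
query emu: checks bit3=1 (all 1) -> maybe => FALSE POSITIVE
query koi: checks bit2=1, bit3=1, bit4=1 (all 1) -> maybe => FALSE POSITIVE
query owl: checks bit0=1, bit2=1, bit3=1 (all 1) -> maybe => FALSE POSITIVE
query rat: checks bit5=1 (all 1) -> maybe => FALSE POSITIVE
False positives (alphabetical): emu koi owl rat

Answer: emu koi owl rat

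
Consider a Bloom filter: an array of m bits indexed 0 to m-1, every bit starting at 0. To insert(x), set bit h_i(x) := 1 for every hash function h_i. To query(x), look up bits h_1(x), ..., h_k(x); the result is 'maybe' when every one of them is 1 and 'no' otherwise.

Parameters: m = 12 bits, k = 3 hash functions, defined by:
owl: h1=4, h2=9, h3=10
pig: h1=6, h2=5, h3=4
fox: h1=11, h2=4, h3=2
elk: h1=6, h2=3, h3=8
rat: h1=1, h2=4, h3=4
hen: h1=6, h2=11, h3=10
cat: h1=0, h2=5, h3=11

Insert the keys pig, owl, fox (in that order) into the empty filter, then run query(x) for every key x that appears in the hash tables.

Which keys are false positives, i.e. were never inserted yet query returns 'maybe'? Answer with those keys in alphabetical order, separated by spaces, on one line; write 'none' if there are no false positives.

Answer: hen

Derivation:
Start: bits=000000000000
After insert 'pig': sets bits 4 5 6 -> bits=000011100000
After insert 'owl': sets bits 4 9 10 -> bits=000011100110
After insert 'fox': sets bits 2 4 11 -> bits=001011100111
Not inserted: cat elk hen rat — query each against bits=001011100111:
query cat: checks bit0=0, bit5=1, bit11=1 (has a 0) -> no => not a false positive
query elk: checks bit3=0, bit6=1, bit8=0 (has a 0) -> no => not a false positive
query hen: checks bit6=1, bit10=1, bit11=1 (all 1) -> maybe => FALSE POSITIVE
query rat: checks bit1=0, bit4=1 (has a 0) -> no => not a false positive
False positives (alphabetical): hen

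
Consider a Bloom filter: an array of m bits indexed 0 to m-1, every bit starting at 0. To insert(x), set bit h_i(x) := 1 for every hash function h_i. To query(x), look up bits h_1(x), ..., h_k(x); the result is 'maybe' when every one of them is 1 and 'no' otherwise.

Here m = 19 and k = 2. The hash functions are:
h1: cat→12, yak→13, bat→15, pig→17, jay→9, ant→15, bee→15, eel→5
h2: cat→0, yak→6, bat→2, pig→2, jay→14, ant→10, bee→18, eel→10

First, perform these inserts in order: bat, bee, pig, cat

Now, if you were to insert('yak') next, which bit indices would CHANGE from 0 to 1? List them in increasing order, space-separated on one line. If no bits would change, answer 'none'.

Start: bits=0000000000000000000
After insert 'bat': sets bits 2 15 -> bits=0010000000000001000
After insert 'bee': sets bits 15 18 -> bits=0010000000000001001
After insert 'pig': sets bits 2 17 -> bits=0010000000000001011
After insert 'cat': sets bits 0 12 -> bits=1010000000001001011
insert 'yak' would touch bits 6 13; currently bit6=0, bit13=0
Bits that are 0 among those (would change 0->1): 6 13

Answer: 6 13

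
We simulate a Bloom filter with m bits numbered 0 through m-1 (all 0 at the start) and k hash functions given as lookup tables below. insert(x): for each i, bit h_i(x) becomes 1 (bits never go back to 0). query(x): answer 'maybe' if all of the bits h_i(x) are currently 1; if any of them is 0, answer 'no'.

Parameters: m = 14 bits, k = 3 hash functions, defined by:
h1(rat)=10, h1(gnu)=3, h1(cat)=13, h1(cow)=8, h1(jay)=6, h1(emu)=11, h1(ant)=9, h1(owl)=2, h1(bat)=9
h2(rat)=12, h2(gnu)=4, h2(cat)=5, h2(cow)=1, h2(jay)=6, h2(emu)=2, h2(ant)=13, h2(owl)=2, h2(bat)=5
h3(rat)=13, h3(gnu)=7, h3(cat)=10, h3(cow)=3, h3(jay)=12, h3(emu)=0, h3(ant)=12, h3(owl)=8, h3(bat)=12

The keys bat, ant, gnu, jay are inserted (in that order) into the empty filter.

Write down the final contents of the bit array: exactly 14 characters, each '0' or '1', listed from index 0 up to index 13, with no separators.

Answer: 00011111010011

Derivation:
Start: bits=00000000000000
After insert 'bat': sets bits 5 9 12 -> bits=00000100010010
After insert 'ant': sets bits 9 12 13 -> bits=00000100010011
After insert 'gnu': sets bits 3 4 7 -> bits=00011101010011
After insert 'jay': sets bits 6 12 -> bits=00011111010011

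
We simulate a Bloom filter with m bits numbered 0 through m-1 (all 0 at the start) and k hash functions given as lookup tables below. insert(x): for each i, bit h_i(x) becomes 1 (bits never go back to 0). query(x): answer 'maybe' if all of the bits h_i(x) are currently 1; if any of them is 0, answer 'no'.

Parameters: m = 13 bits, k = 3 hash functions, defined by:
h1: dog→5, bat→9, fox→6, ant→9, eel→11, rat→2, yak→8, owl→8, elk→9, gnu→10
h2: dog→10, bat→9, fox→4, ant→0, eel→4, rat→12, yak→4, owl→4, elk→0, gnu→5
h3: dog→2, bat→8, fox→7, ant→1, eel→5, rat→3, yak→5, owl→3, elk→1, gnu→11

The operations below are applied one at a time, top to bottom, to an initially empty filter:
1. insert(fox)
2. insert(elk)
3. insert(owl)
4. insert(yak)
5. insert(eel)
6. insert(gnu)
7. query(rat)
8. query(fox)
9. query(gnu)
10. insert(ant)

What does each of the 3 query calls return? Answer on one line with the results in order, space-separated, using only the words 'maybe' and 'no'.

Answer: no maybe maybe

Derivation:
Start: bits=0000000000000
Op 1: insert fox -> sets bits 4 6 7 -> bits=0000101100000
Op 2: insert elk -> sets bits 0 1 9 -> bits=1100101101000
Op 3: insert owl -> sets bits 3 4 8 -> bits=1101101111000
Op 4: insert yak -> sets bits 4 5 8 -> bits=1101111111000
Op 5: insert eel -> sets bits 4 5 11 -> bits=1101111111010
Op 6: insert gnu -> sets bits 5 10 11 -> bits=1101111111110
Op 7: query rat -> checks bit2=0, bit3=1, bit12=0 (has a 0) -> no
Op 8: query fox -> checks bit4=1, bit6=1, bit7=1 (all 1) -> maybe
Op 9: query gnu -> checks bit5=1, bit10=1, bit11=1 (all 1) -> maybe
Op 10: insert ant -> sets bits 0 1 9 -> bits=1101111111110
Query results in order: no maybe maybe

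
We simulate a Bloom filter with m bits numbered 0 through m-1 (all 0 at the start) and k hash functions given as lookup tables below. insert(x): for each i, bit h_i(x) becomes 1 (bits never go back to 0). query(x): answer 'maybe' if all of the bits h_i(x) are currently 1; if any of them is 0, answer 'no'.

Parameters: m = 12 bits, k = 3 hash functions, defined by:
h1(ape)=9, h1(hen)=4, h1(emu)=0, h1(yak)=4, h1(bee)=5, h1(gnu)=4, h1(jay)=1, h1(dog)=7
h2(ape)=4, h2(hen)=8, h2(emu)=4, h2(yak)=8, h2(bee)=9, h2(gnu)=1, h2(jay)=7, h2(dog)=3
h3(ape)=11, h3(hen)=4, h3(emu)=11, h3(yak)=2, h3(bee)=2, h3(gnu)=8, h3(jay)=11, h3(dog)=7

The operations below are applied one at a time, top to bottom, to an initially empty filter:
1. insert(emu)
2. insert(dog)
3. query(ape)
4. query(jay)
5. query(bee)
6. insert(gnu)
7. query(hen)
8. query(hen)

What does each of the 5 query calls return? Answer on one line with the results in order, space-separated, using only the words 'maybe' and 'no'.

Start: bits=000000000000
Op 1: insert emu -> sets bits 0 4 11 -> bits=100010000001
Op 2: insert dog -> sets bits 3 7 -> bits=100110010001
Op 3: query ape -> checks bit4=1, bit9=0, bit11=1 (has a 0) -> no
Op 4: query jay -> checks bit1=0, bit7=1, bit11=1 (has a 0) -> no
Op 5: query bee -> checks bit2=0, bit5=0, bit9=0 (has a 0) -> no
Op 6: insert gnu -> sets bits 1 4 8 -> bits=110110011001
Op 7: query hen -> checks bit4=1, bit8=1 (all 1) -> maybe
Op 8: query hen -> checks bit4=1, bit8=1 (all 1) -> maybe
Query results in order: no no no maybe maybe

Answer: no no no maybe maybe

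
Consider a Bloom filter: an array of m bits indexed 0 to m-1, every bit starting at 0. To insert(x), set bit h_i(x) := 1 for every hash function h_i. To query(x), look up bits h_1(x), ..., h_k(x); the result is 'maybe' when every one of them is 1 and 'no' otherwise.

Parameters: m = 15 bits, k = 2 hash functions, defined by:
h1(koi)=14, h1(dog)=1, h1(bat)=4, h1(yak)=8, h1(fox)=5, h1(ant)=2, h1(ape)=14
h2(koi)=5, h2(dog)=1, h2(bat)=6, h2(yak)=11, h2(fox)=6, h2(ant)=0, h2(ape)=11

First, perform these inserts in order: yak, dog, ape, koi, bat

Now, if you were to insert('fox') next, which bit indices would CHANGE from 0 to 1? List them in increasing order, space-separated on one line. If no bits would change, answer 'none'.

Start: bits=000000000000000
After insert 'yak': sets bits 8 11 -> bits=000000001001000
After insert 'dog': sets bits 1 -> bits=010000001001000
After insert 'ape': sets bits 11 14 -> bits=010000001001001
After insert 'koi': sets bits 5 14 -> bits=010001001001001
After insert 'bat': sets bits 4 6 -> bits=010011101001001
insert 'fox' would touch bits 5 6; currently bit5=1, bit6=1
Bits that are 0 among those (would change 0->1): none

Answer: none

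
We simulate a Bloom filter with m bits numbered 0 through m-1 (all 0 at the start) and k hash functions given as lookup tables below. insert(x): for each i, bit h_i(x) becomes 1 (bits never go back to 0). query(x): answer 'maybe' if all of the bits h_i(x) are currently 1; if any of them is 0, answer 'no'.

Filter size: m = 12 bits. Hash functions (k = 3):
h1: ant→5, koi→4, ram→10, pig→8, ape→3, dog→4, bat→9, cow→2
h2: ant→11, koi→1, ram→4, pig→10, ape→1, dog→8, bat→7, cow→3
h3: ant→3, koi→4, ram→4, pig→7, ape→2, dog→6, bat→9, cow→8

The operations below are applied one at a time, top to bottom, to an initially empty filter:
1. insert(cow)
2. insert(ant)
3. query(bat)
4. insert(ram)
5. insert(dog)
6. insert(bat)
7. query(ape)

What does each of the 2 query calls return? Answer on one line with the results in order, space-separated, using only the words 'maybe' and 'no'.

Answer: no no

Derivation:
Start: bits=000000000000
Op 1: insert cow -> sets bits 2 3 8 -> bits=001100001000
Op 2: insert ant -> sets bits 3 5 11 -> bits=001101001001
Op 3: query bat -> checks bit7=0, bit9=0 (has a 0) -> no
Op 4: insert ram -> sets bits 4 10 -> bits=001111001011
Op 5: insert dog -> sets bits 4 6 8 -> bits=001111101011
Op 6: insert bat -> sets bits 7 9 -> bits=001111111111
Op 7: query ape -> checks bit1=0, bit2=1, bit3=1 (has a 0) -> no
Query results in order: no no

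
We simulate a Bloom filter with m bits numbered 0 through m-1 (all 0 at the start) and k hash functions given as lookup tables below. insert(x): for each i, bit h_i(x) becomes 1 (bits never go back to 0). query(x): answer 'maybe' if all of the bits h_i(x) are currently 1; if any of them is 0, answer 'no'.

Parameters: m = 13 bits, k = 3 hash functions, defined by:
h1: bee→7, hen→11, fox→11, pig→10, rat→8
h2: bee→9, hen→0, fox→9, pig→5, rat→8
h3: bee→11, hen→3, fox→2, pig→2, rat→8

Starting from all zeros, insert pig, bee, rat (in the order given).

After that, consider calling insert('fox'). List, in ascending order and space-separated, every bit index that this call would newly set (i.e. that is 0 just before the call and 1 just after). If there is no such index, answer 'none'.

Start: bits=0000000000000
After insert 'pig': sets bits 2 5 10 -> bits=0010010000100
After insert 'bee': sets bits 7 9 11 -> bits=0010010101110
After insert 'rat': sets bits 8 -> bits=0010010111110
insert 'fox' would touch bits 2 9 11; currently bit2=1, bit9=1, bit11=1
Bits that are 0 among those (would change 0->1): none

Answer: none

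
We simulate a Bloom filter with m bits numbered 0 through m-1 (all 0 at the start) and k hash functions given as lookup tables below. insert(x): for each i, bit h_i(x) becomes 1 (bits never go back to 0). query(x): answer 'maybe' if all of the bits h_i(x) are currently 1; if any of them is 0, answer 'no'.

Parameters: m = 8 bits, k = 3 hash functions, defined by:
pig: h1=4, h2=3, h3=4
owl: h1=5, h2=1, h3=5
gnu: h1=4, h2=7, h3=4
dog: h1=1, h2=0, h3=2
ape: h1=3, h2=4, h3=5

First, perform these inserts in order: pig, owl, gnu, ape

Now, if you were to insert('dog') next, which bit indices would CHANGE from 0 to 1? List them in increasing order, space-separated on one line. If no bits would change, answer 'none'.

Answer: 0 2

Derivation:
Start: bits=00000000
After insert 'pig': sets bits 3 4 -> bits=00011000
After insert 'owl': sets bits 1 5 -> bits=01011100
After insert 'gnu': sets bits 4 7 -> bits=01011101
After insert 'ape': sets bits 3 4 5 -> bits=01011101
insert 'dog' would touch bits 0 1 2; currently bit0=0, bit1=1, bit2=0
Bits that are 0 among those (would change 0->1): 0 2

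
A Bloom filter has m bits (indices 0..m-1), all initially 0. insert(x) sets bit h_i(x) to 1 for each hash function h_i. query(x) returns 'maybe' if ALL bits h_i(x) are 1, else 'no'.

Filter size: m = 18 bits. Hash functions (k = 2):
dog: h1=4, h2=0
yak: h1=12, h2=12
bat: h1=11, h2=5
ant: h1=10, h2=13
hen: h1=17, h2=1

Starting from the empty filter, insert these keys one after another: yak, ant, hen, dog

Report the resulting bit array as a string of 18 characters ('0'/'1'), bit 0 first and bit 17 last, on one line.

Answer: 110010000010110001

Derivation:
Start: bits=000000000000000000
After insert 'yak': sets bits 12 -> bits=000000000000100000
After insert 'ant': sets bits 10 13 -> bits=000000000010110000
After insert 'hen': sets bits 1 17 -> bits=010000000010110001
After insert 'dog': sets bits 0 4 -> bits=110010000010110001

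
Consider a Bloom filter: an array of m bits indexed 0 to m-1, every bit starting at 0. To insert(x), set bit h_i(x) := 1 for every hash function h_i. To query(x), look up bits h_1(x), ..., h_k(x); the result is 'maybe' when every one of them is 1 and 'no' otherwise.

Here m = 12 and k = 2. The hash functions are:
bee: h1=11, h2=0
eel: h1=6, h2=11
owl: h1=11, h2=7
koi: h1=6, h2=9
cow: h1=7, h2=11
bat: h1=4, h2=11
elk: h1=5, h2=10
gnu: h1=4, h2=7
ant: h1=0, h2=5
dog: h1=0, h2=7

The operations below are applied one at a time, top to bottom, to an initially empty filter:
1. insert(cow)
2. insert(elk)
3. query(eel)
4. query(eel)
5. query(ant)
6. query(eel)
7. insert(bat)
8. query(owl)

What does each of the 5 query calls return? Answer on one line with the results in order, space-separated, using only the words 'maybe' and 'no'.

Answer: no no no no maybe

Derivation:
Start: bits=000000000000
Op 1: insert cow -> sets bits 7 11 -> bits=000000010001
Op 2: insert elk -> sets bits 5 10 -> bits=000001010011
Op 3: query eel -> checks bit6=0, bit11=1 (has a 0) -> no
Op 4: query eel -> checks bit6=0, bit11=1 (has a 0) -> no
Op 5: query ant -> checks bit0=0, bit5=1 (has a 0) -> no
Op 6: query eel -> checks bit6=0, bit11=1 (has a 0) -> no
Op 7: insert bat -> sets bits 4 11 -> bits=000011010011
Op 8: query owl -> checks bit7=1, bit11=1 (all 1) -> maybe
Query results in order: no no no no maybe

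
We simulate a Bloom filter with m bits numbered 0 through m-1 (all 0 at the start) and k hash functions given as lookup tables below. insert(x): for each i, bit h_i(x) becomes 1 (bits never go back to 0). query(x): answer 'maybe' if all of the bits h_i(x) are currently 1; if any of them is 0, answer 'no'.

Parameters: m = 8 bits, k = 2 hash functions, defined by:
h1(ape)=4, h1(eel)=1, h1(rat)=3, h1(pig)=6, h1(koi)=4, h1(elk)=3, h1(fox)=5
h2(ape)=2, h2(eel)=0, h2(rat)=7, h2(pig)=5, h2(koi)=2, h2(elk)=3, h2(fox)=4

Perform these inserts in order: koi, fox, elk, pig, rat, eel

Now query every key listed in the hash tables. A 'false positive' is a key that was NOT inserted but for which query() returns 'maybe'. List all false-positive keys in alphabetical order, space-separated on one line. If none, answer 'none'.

Answer: ape

Derivation:
Start: bits=00000000
After insert 'koi': sets bits 2 4 -> bits=00101000
After insert 'fox': sets bits 4 5 -> bits=00101100
After insert 'elk': sets bits 3 -> bits=00111100
After insert 'pig': sets bits 5 6 -> bits=00111110
After insert 'rat': sets bits 3 7 -> bits=00111111
After insert 'eel': sets bits 0 1 -> bits=11111111
Not inserted: ape — query each against bits=11111111:
query ape: checks bit2=1, bit4=1 (all 1) -> maybe => FALSE POSITIVE
False positives (alphabetical): ape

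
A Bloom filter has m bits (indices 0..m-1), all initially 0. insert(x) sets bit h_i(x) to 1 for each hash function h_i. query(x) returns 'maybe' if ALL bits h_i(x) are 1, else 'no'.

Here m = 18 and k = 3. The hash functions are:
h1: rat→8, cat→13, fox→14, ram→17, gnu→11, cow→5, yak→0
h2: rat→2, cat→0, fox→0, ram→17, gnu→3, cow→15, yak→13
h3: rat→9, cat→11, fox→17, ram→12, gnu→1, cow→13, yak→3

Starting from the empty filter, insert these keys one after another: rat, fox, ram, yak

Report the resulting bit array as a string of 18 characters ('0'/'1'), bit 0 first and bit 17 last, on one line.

Start: bits=000000000000000000
After insert 'rat': sets bits 2 8 9 -> bits=001000001100000000
After insert 'fox': sets bits 0 14 17 -> bits=101000001100001001
After insert 'ram': sets bits 12 17 -> bits=101000001100101001
After insert 'yak': sets bits 0 3 13 -> bits=101100001100111001

Answer: 101100001100111001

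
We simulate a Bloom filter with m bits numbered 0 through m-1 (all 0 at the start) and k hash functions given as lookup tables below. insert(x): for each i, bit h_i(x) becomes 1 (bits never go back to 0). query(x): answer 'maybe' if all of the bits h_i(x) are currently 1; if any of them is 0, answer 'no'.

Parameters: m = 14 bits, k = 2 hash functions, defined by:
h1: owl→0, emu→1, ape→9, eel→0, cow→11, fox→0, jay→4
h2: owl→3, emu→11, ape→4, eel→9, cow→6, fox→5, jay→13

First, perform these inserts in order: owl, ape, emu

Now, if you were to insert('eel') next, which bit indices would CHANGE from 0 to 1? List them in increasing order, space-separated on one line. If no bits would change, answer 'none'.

Answer: none

Derivation:
Start: bits=00000000000000
After insert 'owl': sets bits 0 3 -> bits=10010000000000
After insert 'ape': sets bits 4 9 -> bits=10011000010000
After insert 'emu': sets bits 1 11 -> bits=11011000010100
insert 'eel' would touch bits 0 9; currently bit0=1, bit9=1
Bits that are 0 among those (would change 0->1): none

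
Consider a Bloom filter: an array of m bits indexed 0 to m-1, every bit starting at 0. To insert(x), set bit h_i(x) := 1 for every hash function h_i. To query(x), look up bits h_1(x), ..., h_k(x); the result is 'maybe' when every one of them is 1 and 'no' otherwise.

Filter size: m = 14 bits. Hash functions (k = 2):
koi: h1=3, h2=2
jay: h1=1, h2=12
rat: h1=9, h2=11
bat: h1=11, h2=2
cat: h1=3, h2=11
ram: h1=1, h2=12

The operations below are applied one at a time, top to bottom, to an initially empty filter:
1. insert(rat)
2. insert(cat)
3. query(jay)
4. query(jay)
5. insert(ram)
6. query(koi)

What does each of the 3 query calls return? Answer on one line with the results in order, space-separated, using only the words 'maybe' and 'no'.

Answer: no no no

Derivation:
Start: bits=00000000000000
Op 1: insert rat -> sets bits 9 11 -> bits=00000000010100
Op 2: insert cat -> sets bits 3 11 -> bits=00010000010100
Op 3: query jay -> checks bit1=0, bit12=0 (has a 0) -> no
Op 4: query jay -> checks bit1=0, bit12=0 (has a 0) -> no
Op 5: insert ram -> sets bits 1 12 -> bits=01010000010110
Op 6: query koi -> checks bit2=0, bit3=1 (has a 0) -> no
Query results in order: no no no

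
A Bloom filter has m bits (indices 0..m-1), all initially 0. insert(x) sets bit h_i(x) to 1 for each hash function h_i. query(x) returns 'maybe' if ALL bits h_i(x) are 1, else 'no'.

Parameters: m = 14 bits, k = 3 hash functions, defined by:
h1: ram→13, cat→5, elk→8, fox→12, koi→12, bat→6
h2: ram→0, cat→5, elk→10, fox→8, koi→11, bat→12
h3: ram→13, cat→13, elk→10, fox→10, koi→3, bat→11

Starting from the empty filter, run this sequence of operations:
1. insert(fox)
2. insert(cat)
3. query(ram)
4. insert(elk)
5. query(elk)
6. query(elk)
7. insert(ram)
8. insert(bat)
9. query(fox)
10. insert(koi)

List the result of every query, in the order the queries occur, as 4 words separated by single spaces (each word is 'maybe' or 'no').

Answer: no maybe maybe maybe

Derivation:
Start: bits=00000000000000
Op 1: insert fox -> sets bits 8 10 12 -> bits=00000000101010
Op 2: insert cat -> sets bits 5 13 -> bits=00000100101011
Op 3: query ram -> checks bit0=0, bit13=1 (has a 0) -> no
Op 4: insert elk -> sets bits 8 10 -> bits=00000100101011
Op 5: query elk -> checks bit8=1, bit10=1 (all 1) -> maybe
Op 6: query elk -> checks bit8=1, bit10=1 (all 1) -> maybe
Op 7: insert ram -> sets bits 0 13 -> bits=10000100101011
Op 8: insert bat -> sets bits 6 11 12 -> bits=10000110101111
Op 9: query fox -> checks bit8=1, bit10=1, bit12=1 (all 1) -> maybe
Op 10: insert koi -> sets bits 3 11 12 -> bits=10010110101111
Query results in order: no maybe maybe maybe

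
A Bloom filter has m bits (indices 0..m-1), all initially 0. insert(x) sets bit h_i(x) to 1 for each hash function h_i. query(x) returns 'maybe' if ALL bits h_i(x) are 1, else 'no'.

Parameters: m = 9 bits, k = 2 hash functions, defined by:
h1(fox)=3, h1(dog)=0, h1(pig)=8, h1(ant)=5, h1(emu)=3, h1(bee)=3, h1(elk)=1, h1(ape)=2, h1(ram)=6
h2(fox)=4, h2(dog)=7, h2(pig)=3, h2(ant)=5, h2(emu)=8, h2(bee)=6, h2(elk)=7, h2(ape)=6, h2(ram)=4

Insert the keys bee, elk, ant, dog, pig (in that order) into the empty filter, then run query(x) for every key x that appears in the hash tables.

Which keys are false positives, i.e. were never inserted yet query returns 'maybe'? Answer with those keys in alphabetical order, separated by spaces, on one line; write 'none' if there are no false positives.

Answer: emu

Derivation:
Start: bits=000000000
After insert 'bee': sets bits 3 6 -> bits=000100100
After insert 'elk': sets bits 1 7 -> bits=010100110
After insert 'ant': sets bits 5 -> bits=010101110
After insert 'dog': sets bits 0 7 -> bits=110101110
After insert 'pig': sets bits 3 8 -> bits=110101111
Not inserted: ape emu fox ram — query each against bits=110101111:
query ape: checks bit2=0, bit6=1 (has a 0) -> no => not a false positive
query emu: checks bit3=1, bit8=1 (all 1) -> maybe => FALSE POSITIVE
query fox: checks bit3=1, bit4=0 (has a 0) -> no => not a false positive
query ram: checks bit4=0, bit6=1 (has a 0) -> no => not a false positive
False positives (alphabetical): emu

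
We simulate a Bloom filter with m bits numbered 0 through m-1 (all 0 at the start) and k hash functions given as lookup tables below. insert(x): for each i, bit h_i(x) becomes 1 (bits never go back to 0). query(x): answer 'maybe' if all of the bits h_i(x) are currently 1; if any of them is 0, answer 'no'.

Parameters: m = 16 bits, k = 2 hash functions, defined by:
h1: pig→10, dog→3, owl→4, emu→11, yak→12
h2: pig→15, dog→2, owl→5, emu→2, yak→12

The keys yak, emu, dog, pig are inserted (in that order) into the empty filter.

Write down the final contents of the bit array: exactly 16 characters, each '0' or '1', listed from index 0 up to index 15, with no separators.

Start: bits=0000000000000000
After insert 'yak': sets bits 12 -> bits=0000000000001000
After insert 'emu': sets bits 2 11 -> bits=0010000000011000
After insert 'dog': sets bits 2 3 -> bits=0011000000011000
After insert 'pig': sets bits 10 15 -> bits=0011000000111001

Answer: 0011000000111001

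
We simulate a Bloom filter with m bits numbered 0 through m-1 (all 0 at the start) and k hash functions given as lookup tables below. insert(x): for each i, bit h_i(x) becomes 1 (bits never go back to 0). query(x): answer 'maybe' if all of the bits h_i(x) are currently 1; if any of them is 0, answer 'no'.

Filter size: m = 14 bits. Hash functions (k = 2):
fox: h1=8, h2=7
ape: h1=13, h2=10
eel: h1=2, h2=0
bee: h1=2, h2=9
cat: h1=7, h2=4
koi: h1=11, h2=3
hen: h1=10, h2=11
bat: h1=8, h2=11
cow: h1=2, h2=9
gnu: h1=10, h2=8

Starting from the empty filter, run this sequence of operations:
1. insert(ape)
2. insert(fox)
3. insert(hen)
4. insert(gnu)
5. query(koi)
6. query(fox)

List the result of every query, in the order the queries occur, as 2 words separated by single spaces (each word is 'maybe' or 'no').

Answer: no maybe

Derivation:
Start: bits=00000000000000
Op 1: insert ape -> sets bits 10 13 -> bits=00000000001001
Op 2: insert fox -> sets bits 7 8 -> bits=00000001101001
Op 3: insert hen -> sets bits 10 11 -> bits=00000001101101
Op 4: insert gnu -> sets bits 8 10 -> bits=00000001101101
Op 5: query koi -> checks bit3=0, bit11=1 (has a 0) -> no
Op 6: query fox -> checks bit7=1, bit8=1 (all 1) -> maybe
Query results in order: no maybe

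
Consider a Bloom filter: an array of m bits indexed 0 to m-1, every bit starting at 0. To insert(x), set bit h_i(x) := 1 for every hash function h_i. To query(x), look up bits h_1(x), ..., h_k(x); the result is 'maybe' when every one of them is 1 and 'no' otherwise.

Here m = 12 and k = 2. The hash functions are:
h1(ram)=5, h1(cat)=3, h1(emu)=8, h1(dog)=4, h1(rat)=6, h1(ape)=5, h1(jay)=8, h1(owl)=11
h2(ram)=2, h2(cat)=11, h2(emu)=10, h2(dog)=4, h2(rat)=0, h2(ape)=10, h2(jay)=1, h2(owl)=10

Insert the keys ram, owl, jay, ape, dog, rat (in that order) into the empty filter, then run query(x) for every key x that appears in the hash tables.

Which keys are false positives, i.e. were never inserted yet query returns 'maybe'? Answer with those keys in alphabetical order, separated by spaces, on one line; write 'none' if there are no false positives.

Answer: emu

Derivation:
Start: bits=000000000000
After insert 'ram': sets bits 2 5 -> bits=001001000000
After insert 'owl': sets bits 10 11 -> bits=001001000011
After insert 'jay': sets bits 1 8 -> bits=011001001011
After insert 'ape': sets bits 5 10 -> bits=011001001011
After insert 'dog': sets bits 4 -> bits=011011001011
After insert 'rat': sets bits 0 6 -> bits=111011101011
Not inserted: cat emu — query each against bits=111011101011:
query cat: checks bit3=0, bit11=1 (has a 0) -> no => not a false positive
query emu: checks bit8=1, bit10=1 (all 1) -> maybe => FALSE POSITIVE
False positives (alphabetical): emu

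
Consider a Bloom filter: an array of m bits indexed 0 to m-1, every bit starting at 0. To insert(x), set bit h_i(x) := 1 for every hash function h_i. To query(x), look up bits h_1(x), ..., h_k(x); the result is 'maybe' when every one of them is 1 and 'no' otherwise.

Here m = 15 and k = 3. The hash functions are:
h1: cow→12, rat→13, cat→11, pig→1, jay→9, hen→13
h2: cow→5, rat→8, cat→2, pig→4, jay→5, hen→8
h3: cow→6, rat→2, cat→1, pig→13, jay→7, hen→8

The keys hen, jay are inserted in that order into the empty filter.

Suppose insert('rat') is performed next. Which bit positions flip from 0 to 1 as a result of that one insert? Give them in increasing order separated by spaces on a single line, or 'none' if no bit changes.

Answer: 2

Derivation:
Start: bits=000000000000000
After insert 'hen': sets bits 8 13 -> bits=000000001000010
After insert 'jay': sets bits 5 7 9 -> bits=000001011100010
insert 'rat' would touch bits 2 8 13; currently bit2=0, bit8=1, bit13=1
Bits that are 0 among those (would change 0->1): 2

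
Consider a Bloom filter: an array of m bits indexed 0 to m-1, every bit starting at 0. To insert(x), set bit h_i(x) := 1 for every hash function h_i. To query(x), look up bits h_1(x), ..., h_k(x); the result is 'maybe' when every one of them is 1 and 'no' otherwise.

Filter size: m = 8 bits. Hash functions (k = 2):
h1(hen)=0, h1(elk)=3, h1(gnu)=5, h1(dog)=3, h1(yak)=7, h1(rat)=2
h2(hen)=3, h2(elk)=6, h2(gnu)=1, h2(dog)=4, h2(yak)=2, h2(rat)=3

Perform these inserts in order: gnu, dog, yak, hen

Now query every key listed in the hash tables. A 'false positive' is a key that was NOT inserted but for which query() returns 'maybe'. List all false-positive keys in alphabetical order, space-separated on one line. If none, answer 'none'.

Answer: rat

Derivation:
Start: bits=00000000
After insert 'gnu': sets bits 1 5 -> bits=01000100
After insert 'dog': sets bits 3 4 -> bits=01011100
After insert 'yak': sets bits 2 7 -> bits=01111101
After insert 'hen': sets bits 0 3 -> bits=11111101
Not inserted: elk rat — query each against bits=11111101:
query elk: checks bit3=1, bit6=0 (has a 0) -> no => not a false positive
query rat: checks bit2=1, bit3=1 (all 1) -> maybe => FALSE POSITIVE
False positives (alphabetical): rat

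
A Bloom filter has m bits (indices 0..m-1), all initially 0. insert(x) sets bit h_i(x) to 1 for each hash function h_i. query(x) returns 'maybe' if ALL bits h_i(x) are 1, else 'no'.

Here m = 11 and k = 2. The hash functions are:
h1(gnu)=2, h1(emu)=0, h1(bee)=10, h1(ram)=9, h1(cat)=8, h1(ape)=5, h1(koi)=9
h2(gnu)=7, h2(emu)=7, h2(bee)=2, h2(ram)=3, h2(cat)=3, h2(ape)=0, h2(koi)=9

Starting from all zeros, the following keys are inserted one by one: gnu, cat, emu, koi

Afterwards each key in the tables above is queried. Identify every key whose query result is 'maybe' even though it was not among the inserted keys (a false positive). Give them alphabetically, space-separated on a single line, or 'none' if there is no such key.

Start: bits=00000000000
After insert 'gnu': sets bits 2 7 -> bits=00100001000
After insert 'cat': sets bits 3 8 -> bits=00110001100
After insert 'emu': sets bits 0 7 -> bits=10110001100
After insert 'koi': sets bits 9 -> bits=10110001110
Not inserted: ape bee ram — query each against bits=10110001110:
query ape: checks bit0=1, bit5=0 (has a 0) -> no => not a false positive
query bee: checks bit2=1, bit10=0 (has a 0) -> no => not a false positive
query ram: checks bit3=1, bit9=1 (all 1) -> maybe => FALSE POSITIVE
False positives (alphabetical): ram

Answer: ram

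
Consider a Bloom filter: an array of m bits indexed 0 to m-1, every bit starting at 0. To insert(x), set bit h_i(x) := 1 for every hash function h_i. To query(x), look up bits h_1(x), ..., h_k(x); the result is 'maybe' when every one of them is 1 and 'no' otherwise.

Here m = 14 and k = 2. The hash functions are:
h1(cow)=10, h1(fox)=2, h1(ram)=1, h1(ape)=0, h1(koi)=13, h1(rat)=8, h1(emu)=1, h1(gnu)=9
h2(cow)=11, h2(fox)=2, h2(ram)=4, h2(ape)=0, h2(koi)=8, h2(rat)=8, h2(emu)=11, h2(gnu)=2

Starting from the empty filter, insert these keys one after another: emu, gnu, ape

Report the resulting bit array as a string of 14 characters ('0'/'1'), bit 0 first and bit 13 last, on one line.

Start: bits=00000000000000
After insert 'emu': sets bits 1 11 -> bits=01000000000100
After insert 'gnu': sets bits 2 9 -> bits=01100000010100
After insert 'ape': sets bits 0 -> bits=11100000010100

Answer: 11100000010100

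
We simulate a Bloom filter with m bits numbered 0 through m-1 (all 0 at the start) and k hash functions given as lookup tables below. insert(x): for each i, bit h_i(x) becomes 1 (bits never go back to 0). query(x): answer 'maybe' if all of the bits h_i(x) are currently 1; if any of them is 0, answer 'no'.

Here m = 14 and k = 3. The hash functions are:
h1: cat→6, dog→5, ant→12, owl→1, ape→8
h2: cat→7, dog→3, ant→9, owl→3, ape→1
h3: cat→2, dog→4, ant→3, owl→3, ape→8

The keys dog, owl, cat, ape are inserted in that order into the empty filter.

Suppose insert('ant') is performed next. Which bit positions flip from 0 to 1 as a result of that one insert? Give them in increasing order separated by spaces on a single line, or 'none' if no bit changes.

Answer: 9 12

Derivation:
Start: bits=00000000000000
After insert 'dog': sets bits 3 4 5 -> bits=00011100000000
After insert 'owl': sets bits 1 3 -> bits=01011100000000
After insert 'cat': sets bits 2 6 7 -> bits=01111111000000
After insert 'ape': sets bits 1 8 -> bits=01111111100000
insert 'ant' would touch bits 3 9 12; currently bit3=1, bit9=0, bit12=0
Bits that are 0 among those (would change 0->1): 9 12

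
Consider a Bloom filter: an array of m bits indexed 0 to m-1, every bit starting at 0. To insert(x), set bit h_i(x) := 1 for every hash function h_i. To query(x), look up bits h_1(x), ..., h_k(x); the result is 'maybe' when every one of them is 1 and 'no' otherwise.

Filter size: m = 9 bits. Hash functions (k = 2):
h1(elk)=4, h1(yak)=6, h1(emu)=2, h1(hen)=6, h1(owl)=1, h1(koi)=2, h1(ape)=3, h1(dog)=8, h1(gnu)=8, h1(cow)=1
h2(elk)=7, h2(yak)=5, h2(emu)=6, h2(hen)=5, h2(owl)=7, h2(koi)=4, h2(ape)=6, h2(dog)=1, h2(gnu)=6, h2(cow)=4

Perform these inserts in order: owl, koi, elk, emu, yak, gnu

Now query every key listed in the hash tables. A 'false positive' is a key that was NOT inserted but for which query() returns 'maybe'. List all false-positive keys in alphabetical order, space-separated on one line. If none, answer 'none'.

Answer: cow dog hen

Derivation:
Start: bits=000000000
After insert 'owl': sets bits 1 7 -> bits=010000010
After insert 'koi': sets bits 2 4 -> bits=011010010
After insert 'elk': sets bits 4 7 -> bits=011010010
After insert 'emu': sets bits 2 6 -> bits=011010110
After insert 'yak': sets bits 5 6 -> bits=011011110
After insert 'gnu': sets bits 6 8 -> bits=011011111
Not inserted: ape cow dog hen — query each against bits=011011111:
query ape: checks bit3=0, bit6=1 (has a 0) -> no => not a false positive
query cow: checks bit1=1, bit4=1 (all 1) -> maybe => FALSE POSITIVE
query dog: checks bit1=1, bit8=1 (all 1) -> maybe => FALSE POSITIVE
query hen: checks bit5=1, bit6=1 (all 1) -> maybe => FALSE POSITIVE
False positives (alphabetical): cow dog hen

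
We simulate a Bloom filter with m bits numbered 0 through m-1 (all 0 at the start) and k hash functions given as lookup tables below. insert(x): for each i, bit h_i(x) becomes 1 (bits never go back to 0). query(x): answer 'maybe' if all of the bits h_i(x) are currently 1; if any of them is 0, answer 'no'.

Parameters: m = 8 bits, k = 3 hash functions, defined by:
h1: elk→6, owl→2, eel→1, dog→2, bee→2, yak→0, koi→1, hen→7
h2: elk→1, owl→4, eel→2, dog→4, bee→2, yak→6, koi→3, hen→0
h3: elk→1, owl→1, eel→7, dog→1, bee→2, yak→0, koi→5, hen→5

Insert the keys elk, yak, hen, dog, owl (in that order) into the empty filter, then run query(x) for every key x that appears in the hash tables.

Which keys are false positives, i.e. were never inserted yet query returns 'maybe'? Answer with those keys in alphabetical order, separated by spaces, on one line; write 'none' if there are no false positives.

Answer: bee eel

Derivation:
Start: bits=00000000
After insert 'elk': sets bits 1 6 -> bits=01000010
After insert 'yak': sets bits 0 6 -> bits=11000010
After insert 'hen': sets bits 0 5 7 -> bits=11000111
After insert 'dog': sets bits 1 2 4 -> bits=11101111
After insert 'owl': sets bits 1 2 4 -> bits=11101111
Not inserted: bee eel koi — query each against bits=11101111:
query bee: checks bit2=1 (all 1) -> maybe => FALSE POSITIVE
query eel: checks bit1=1, bit2=1, bit7=1 (all 1) -> maybe => FALSE POSITIVE
query koi: checks bit1=1, bit3=0, bit5=1 (has a 0) -> no => not a false positive
False positives (alphabetical): bee eel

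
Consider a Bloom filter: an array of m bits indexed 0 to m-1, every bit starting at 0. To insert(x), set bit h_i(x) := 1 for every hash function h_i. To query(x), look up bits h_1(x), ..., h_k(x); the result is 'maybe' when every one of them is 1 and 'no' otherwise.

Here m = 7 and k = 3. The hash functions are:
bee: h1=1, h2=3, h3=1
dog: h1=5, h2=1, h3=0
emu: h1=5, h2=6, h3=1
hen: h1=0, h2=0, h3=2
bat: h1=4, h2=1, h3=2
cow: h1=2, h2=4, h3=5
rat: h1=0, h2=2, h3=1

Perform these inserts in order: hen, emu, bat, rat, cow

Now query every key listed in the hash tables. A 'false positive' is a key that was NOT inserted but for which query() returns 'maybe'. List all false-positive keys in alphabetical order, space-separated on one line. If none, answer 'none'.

Answer: dog

Derivation:
Start: bits=0000000
After insert 'hen': sets bits 0 2 -> bits=1010000
After insert 'emu': sets bits 1 5 6 -> bits=1110011
After insert 'bat': sets bits 1 2 4 -> bits=1110111
After insert 'rat': sets bits 0 1 2 -> bits=1110111
After insert 'cow': sets bits 2 4 5 -> bits=1110111
Not inserted: bee dog — query each against bits=1110111:
query bee: checks bit1=1, bit3=0 (has a 0) -> no => not a false positive
query dog: checks bit0=1, bit1=1, bit5=1 (all 1) -> maybe => FALSE POSITIVE
False positives (alphabetical): dog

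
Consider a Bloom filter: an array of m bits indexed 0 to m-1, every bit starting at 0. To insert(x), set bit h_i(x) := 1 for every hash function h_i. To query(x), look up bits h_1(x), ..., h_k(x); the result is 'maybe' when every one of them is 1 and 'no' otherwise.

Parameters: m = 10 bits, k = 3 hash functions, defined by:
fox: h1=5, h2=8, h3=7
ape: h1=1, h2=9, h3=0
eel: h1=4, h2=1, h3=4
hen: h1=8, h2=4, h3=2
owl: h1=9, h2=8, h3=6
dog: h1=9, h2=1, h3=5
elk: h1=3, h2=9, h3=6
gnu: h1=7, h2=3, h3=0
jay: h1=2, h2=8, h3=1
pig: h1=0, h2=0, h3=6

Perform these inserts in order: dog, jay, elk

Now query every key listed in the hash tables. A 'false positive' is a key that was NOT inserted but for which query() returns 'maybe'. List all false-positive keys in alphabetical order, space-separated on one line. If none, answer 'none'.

Start: bits=0000000000
After insert 'dog': sets bits 1 5 9 -> bits=0100010001
After insert 'jay': sets bits 1 2 8 -> bits=0110010011
After insert 'elk': sets bits 3 6 9 -> bits=0111011011
Not inserted: ape eel fox gnu hen owl pig — query each against bits=0111011011:
query ape: checks bit0=0, bit1=1, bit9=1 (has a 0) -> no => not a false positive
query eel: checks bit1=1, bit4=0 (has a 0) -> no => not a false positive
query fox: checks bit5=1, bit7=0, bit8=1 (has a 0) -> no => not a false positive
query gnu: checks bit0=0, bit3=1, bit7=0 (has a 0) -> no => not a false positive
query hen: checks bit2=1, bit4=0, bit8=1 (has a 0) -> no => not a false positive
query owl: checks bit6=1, bit8=1, bit9=1 (all 1) -> maybe => FALSE POSITIVE
query pig: checks bit0=0, bit6=1 (has a 0) -> no => not a false positive
False positives (alphabetical): owl

Answer: owl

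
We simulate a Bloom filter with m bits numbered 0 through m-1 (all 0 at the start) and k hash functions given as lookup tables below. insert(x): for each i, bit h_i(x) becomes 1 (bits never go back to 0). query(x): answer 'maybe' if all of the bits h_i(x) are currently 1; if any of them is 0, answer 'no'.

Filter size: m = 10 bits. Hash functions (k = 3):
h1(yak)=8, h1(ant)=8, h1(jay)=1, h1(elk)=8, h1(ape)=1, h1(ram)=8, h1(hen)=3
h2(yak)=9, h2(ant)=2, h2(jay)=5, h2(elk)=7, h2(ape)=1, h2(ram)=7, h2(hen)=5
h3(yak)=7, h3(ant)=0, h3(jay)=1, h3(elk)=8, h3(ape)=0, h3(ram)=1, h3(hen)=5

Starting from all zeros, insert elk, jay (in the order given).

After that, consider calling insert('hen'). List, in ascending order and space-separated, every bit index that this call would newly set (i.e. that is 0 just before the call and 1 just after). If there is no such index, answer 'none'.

Answer: 3

Derivation:
Start: bits=0000000000
After insert 'elk': sets bits 7 8 -> bits=0000000110
After insert 'jay': sets bits 1 5 -> bits=0100010110
insert 'hen' would touch bits 3 5; currently bit3=0, bit5=1
Bits that are 0 among those (would change 0->1): 3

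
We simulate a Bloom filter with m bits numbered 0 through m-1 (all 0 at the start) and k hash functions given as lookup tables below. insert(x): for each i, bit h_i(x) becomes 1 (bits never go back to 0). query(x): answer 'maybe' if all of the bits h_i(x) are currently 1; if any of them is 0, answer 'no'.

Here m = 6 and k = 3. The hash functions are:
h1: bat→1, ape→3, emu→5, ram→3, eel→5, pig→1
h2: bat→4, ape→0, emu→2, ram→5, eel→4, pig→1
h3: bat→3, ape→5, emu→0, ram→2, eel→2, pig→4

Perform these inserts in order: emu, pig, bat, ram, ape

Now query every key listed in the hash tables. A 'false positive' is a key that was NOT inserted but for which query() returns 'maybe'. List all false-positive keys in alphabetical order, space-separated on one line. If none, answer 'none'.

Start: bits=000000
After insert 'emu': sets bits 0 2 5 -> bits=101001
After insert 'pig': sets bits 1 4 -> bits=111011
After insert 'bat': sets bits 1 3 4 -> bits=111111
After insert 'ram': sets bits 2 3 5 -> bits=111111
After insert 'ape': sets bits 0 3 5 -> bits=111111
Not inserted: eel — query each against bits=111111:
query eel: checks bit2=1, bit4=1, bit5=1 (all 1) -> maybe => FALSE POSITIVE
False positives (alphabetical): eel

Answer: eel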